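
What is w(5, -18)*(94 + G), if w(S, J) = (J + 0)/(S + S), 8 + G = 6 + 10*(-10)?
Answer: 72/5 ≈ 14.400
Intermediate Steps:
G = -102 (G = -8 + (6 + 10*(-10)) = -8 + (6 - 100) = -8 - 94 = -102)
w(S, J) = J/(2*S) (w(S, J) = J/((2*S)) = J*(1/(2*S)) = J/(2*S))
w(5, -18)*(94 + G) = ((½)*(-18)/5)*(94 - 102) = ((½)*(-18)*(⅕))*(-8) = -9/5*(-8) = 72/5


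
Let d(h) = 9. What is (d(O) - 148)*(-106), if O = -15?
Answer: 14734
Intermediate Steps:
(d(O) - 148)*(-106) = (9 - 148)*(-106) = -139*(-106) = 14734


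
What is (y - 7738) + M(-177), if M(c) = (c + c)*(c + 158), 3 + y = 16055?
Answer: 15040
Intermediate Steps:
y = 16052 (y = -3 + 16055 = 16052)
M(c) = 2*c*(158 + c) (M(c) = (2*c)*(158 + c) = 2*c*(158 + c))
(y - 7738) + M(-177) = (16052 - 7738) + 2*(-177)*(158 - 177) = 8314 + 2*(-177)*(-19) = 8314 + 6726 = 15040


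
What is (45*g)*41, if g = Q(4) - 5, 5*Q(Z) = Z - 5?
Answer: -9594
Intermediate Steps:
Q(Z) = -1 + Z/5 (Q(Z) = (Z - 5)/5 = (-5 + Z)/5 = -1 + Z/5)
g = -26/5 (g = (-1 + (⅕)*4) - 5 = (-1 + ⅘) - 5 = -⅕ - 5 = -26/5 ≈ -5.2000)
(45*g)*41 = (45*(-26/5))*41 = -234*41 = -9594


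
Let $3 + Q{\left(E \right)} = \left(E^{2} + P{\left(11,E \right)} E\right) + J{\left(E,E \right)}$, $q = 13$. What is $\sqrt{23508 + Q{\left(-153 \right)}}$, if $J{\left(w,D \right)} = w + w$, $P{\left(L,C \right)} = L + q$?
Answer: $2 \sqrt{10734} \approx 207.21$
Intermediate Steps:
$P{\left(L,C \right)} = 13 + L$ ($P{\left(L,C \right)} = L + 13 = 13 + L$)
$J{\left(w,D \right)} = 2 w$
$Q{\left(E \right)} = -3 + E^{2} + 26 E$ ($Q{\left(E \right)} = -3 + \left(\left(E^{2} + \left(13 + 11\right) E\right) + 2 E\right) = -3 + \left(\left(E^{2} + 24 E\right) + 2 E\right) = -3 + \left(E^{2} + 26 E\right) = -3 + E^{2} + 26 E$)
$\sqrt{23508 + Q{\left(-153 \right)}} = \sqrt{23508 + \left(-3 + \left(-153\right)^{2} + 26 \left(-153\right)\right)} = \sqrt{23508 - -19428} = \sqrt{23508 + 19428} = \sqrt{42936} = 2 \sqrt{10734}$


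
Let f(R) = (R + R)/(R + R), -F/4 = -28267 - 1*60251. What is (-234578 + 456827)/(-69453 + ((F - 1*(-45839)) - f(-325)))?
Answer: 222249/330457 ≈ 0.67255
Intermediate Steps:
F = 354072 (F = -4*(-28267 - 1*60251) = -4*(-28267 - 60251) = -4*(-88518) = 354072)
f(R) = 1 (f(R) = (2*R)/((2*R)) = (2*R)*(1/(2*R)) = 1)
(-234578 + 456827)/(-69453 + ((F - 1*(-45839)) - f(-325))) = (-234578 + 456827)/(-69453 + ((354072 - 1*(-45839)) - 1*1)) = 222249/(-69453 + ((354072 + 45839) - 1)) = 222249/(-69453 + (399911 - 1)) = 222249/(-69453 + 399910) = 222249/330457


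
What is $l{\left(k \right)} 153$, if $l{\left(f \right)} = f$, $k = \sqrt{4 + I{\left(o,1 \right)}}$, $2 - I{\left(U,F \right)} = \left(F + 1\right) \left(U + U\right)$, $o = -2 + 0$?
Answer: $153 \sqrt{14} \approx 572.47$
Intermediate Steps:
$o = -2$
$I{\left(U,F \right)} = 2 - 2 U \left(1 + F\right)$ ($I{\left(U,F \right)} = 2 - \left(F + 1\right) \left(U + U\right) = 2 - \left(1 + F\right) 2 U = 2 - 2 U \left(1 + F\right)$)
$k = \sqrt{14}$ ($k = \sqrt{4 - \left(-6 - 4\right)} = \sqrt{4 + \left(2 + 4 + 4\right)} = \sqrt{4 + 10} = \sqrt{14} \approx 3.7417$)
$l{\left(k \right)} 153 = \sqrt{14} \cdot 153 = 153 \sqrt{14}$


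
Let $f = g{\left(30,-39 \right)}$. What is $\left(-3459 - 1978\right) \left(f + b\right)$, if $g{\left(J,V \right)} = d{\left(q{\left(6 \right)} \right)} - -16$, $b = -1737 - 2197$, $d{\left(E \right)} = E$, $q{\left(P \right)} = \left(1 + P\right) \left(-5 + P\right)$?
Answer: $21264107$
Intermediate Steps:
$b = -3934$ ($b = -1737 - 2197 = -3934$)
$g{\left(J,V \right)} = 23$ ($g{\left(J,V \right)} = \left(-5 + 6^{2} - 24\right) - -16 = \left(-5 + 36 - 24\right) + 16 = 7 + 16 = 23$)
$f = 23$
$\left(-3459 - 1978\right) \left(f + b\right) = \left(-3459 - 1978\right) \left(23 - 3934\right) = \left(-5437\right) \left(-3911\right) = 21264107$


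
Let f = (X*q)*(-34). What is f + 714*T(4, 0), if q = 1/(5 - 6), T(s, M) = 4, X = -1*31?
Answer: 1802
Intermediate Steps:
X = -31
q = -1 (q = 1/(-1) = -1)
f = -1054 (f = -31*(-1)*(-34) = 31*(-34) = -1054)
f + 714*T(4, 0) = -1054 + 714*4 = -1054 + 2856 = 1802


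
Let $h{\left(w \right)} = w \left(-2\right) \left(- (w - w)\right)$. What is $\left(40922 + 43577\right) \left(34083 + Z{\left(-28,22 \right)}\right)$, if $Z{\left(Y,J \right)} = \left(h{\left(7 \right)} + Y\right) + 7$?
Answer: $2878204938$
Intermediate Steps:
$h{\left(w \right)} = 0$ ($h{\left(w \right)} = - 2 w \left(\left(-1\right) 0\right) = - 2 w 0 = 0$)
$Z{\left(Y,J \right)} = 7 + Y$ ($Z{\left(Y,J \right)} = \left(0 + Y\right) + 7 = Y + 7 = 7 + Y$)
$\left(40922 + 43577\right) \left(34083 + Z{\left(-28,22 \right)}\right) = \left(40922 + 43577\right) \left(34083 + \left(7 - 28\right)\right) = 84499 \left(34083 - 21\right) = 84499 \cdot 34062 = 2878204938$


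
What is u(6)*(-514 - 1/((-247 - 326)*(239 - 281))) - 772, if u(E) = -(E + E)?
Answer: 21643358/4011 ≈ 5396.0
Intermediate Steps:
u(E) = -2*E
u(6)*(-514 - 1/((-247 - 326)*(239 - 281))) - 772 = (-2*6)*(-514 - 1/((-247 - 326)*(239 - 281))) - 772 = -12*(-514 - 1/((-573*(-42)))) - 772 = -12*(-514 - 1/24066) - 772 = -12*(-12369925/24066) - 772 = 24739850/4011 - 772 = 21643358/4011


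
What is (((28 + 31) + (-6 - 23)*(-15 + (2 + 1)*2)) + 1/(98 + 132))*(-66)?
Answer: -2428833/115 ≈ -21120.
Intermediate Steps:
(((28 + 31) + (-6 - 23)*(-15 + (2 + 1)*2)) + 1/(98 + 132))*(-66) = ((59 - 29*(-15 + 3*2)) + 1/230)*(-66) = ((59 - 29*(-15 + 6)) + 1/230)*(-66) = ((59 - 29*(-9)) + 1/230)*(-66) = ((59 + 261) + 1/230)*(-66) = (320 + 1/230)*(-66) = (73601/230)*(-66) = -2428833/115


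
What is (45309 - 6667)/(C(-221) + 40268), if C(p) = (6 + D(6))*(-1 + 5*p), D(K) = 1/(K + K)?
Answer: 231852/201239 ≈ 1.1521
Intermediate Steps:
D(K) = 1/(2*K)
C(p) = -73/12 + 365*p/12 (C(p) = (6 + (½)/6)*(-1 + 5*p) = (6 + (½)*(⅙))*(-1 + 5*p) = (6 + 1/12)*(-1 + 5*p) = 73*(-1 + 5*p)/12 = -73/12 + 365*p/12)
(45309 - 6667)/(C(-221) + 40268) = (45309 - 6667)/((-73/12 + (365/12)*(-221)) + 40268) = 38642/((-73/12 - 80665/12) + 40268) = 38642/(-40369/6 + 40268) = 38642/(201239/6) = 38642*(6/201239) = 231852/201239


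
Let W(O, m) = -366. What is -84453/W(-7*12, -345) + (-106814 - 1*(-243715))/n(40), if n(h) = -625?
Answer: 892453/76250 ≈ 11.704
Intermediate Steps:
-84453/W(-7*12, -345) + (-106814 - 1*(-243715))/n(40) = -84453/(-366) + (-106814 - 1*(-243715))/(-625) = -84453*(-1/366) + (-106814 + 243715)*(-1/625) = 28151/122 + 136901*(-1/625) = 28151/122 - 136901/625 = 892453/76250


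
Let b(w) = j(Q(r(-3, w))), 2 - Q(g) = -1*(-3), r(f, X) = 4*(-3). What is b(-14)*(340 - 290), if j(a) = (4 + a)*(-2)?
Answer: -300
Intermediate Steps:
r(f, X) = -12
Q(g) = -1 (Q(g) = 2 - (-1)*(-3) = 2 - 1*3 = 2 - 3 = -1)
j(a) = -8 - 2*a
b(w) = -6 (b(w) = -8 - 2*(-1) = -8 + 2 = -6)
b(-14)*(340 - 290) = -6*(340 - 290) = -6*50 = -300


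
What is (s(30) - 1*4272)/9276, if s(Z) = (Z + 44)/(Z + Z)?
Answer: -128123/278280 ≈ -0.46041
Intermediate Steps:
s(Z) = (44 + Z)/(2*Z) (s(Z) = (44 + Z)/((2*Z)) = (44 + Z)*(1/(2*Z)) = (44 + Z)/(2*Z))
(s(30) - 1*4272)/9276 = ((½)*(44 + 30)/30 - 1*4272)/9276 = ((½)*(1/30)*74 - 4272)*(1/9276) = (37/30 - 4272)*(1/9276) = -128123/30*1/9276 = -128123/278280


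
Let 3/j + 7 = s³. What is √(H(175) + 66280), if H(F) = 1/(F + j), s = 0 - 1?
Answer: 4*√8084540981/1397 ≈ 257.45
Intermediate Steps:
s = -1
j = -3/8 (j = 3/(-7 + (-1)³) = 3/(-7 - 1) = 3/(-8) = 3*(-⅛) = -3/8 ≈ -0.37500)
H(F) = 1/(-3/8 + F) (H(F) = 1/(F - 3/8) = 1/(-3/8 + F))
√(H(175) + 66280) = √(8/(-3 + 8*175) + 66280) = √(8/(-3 + 1400) + 66280) = √(8/1397 + 66280) = √(92593168/1397) = 4*√8084540981/1397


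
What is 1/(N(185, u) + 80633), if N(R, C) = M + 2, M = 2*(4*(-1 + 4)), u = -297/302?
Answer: 1/80659 ≈ 1.2398e-5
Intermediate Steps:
u = -297/302 (u = -297*1/302 = -297/302 ≈ -0.98344)
M = 24 (M = 2*(4*3) = 2*12 = 24)
N(R, C) = 26 (N(R, C) = 24 + 2 = 26)
1/(N(185, u) + 80633) = 1/(26 + 80633) = 1/80659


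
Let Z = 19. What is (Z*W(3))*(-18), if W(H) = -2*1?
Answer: 684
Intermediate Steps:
W(H) = -2
(Z*W(3))*(-18) = (19*(-2))*(-18) = -38*(-18) = 684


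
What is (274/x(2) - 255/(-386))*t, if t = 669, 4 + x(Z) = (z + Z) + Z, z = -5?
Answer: -69903141/1930 ≈ -36219.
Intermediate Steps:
x(Z) = -9 + 2*Z (x(Z) = -4 + ((-5 + Z) + Z) = -4 + (-5 + 2*Z) = -9 + 2*Z)
(274/x(2) - 255/(-386))*t = (274/(-9 + 2*2) - 255/(-386))*669 = (274/(-9 + 4) - 255*(-1/386))*669 = (274/(-5) + 255/386)*669 = (274*(-⅕) + 255/386)*669 = (-274/5 + 255/386)*669 = -104489/1930*669 = -69903141/1930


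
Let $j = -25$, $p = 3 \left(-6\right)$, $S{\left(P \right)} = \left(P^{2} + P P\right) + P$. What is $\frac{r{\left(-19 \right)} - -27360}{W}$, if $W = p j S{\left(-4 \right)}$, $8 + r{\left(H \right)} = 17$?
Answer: $\frac{3041}{1400} \approx 2.1721$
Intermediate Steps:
$S{\left(P \right)} = P + 2 P^{2}$ ($S{\left(P \right)} = \left(P^{2} + P^{2}\right) + P = 2 P^{2} + P = P + 2 P^{2}$)
$p = -18$
$r{\left(H \right)} = 9$ ($r{\left(H \right)} = -8 + 17 = 9$)
$W = 12600$ ($W = \left(-18\right) \left(-25\right) \left(- 4 \left(1 + 2 \left(-4\right)\right)\right) = 450 \left(- 4 \left(1 - 8\right)\right) = 450 \left(\left(-4\right) \left(-7\right)\right) = 450 \cdot 28 = 12600$)
$\frac{r{\left(-19 \right)} - -27360}{W} = \frac{9 - -27360}{12600} = \left(9 + 27360\right) \frac{1}{12600} = 27369 \cdot \frac{1}{12600} = \frac{3041}{1400}$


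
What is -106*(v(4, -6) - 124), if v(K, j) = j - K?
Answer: 14204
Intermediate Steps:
-106*(v(4, -6) - 124) = -106*((-6 - 1*4) - 124) = -106*((-6 - 4) - 124) = -106*(-10 - 124) = -106*(-134) = 14204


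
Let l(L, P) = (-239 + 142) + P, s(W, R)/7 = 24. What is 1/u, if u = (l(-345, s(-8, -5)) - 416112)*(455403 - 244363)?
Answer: -1/87801292640 ≈ -1.1389e-11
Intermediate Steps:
s(W, R) = 168 (s(W, R) = 7*24 = 168)
l(L, P) = -97 + P
u = -87801292640 (u = ((-97 + 168) - 416112)*(455403 - 244363) = (71 - 416112)*211040 = -416041*211040 = -87801292640)
1/u = 1/(-87801292640) = -1/87801292640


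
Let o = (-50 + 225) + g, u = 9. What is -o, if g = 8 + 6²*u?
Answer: -507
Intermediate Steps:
g = 332 (g = 8 + 6²*9 = 8 + 36*9 = 8 + 324 = 332)
o = 507 (o = (-50 + 225) + 332 = 175 + 332 = 507)
-o = -1*507 = -507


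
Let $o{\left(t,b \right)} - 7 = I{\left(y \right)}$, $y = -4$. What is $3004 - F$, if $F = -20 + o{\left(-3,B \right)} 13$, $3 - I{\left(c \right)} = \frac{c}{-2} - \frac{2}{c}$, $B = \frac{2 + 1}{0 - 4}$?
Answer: $\frac{5853}{2} \approx 2926.5$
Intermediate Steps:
$B = - \frac{3}{4}$ ($B = \frac{3}{-4} = 3 \left(- \frac{1}{4}\right) = - \frac{3}{4} \approx -0.75$)
$I{\left(c \right)} = 3 + \frac{c}{2} + \frac{2}{c}$ ($I{\left(c \right)} = 3 - \left(\frac{c}{-2} - \frac{2}{c}\right) = 3 - \left(c \left(- \frac{1}{2}\right) - \frac{2}{c}\right) = 3 - \left(- \frac{c}{2} - \frac{2}{c}\right) = 3 - \left(- \frac{2}{c} - \frac{c}{2}\right) = 3 + \left(\frac{c}{2} + \frac{2}{c}\right) = 3 + \frac{c}{2} + \frac{2}{c}$)
$o{\left(t,b \right)} = \frac{15}{2}$ ($o{\left(t,b \right)} = 7 + \left(3 + \frac{1}{2} \left(-4\right) + \frac{2}{-4}\right) = 7 + \left(3 - 2 + 2 \left(- \frac{1}{4}\right)\right) = 7 - - \frac{1}{2} = 7 + \frac{1}{2} = \frac{15}{2}$)
$F = \frac{155}{2}$ ($F = -20 + \frac{15}{2} \cdot 13 = -20 + \frac{195}{2} = \frac{155}{2} \approx 77.5$)
$3004 - F = 3004 - \frac{155}{2} = \frac{5853}{2}$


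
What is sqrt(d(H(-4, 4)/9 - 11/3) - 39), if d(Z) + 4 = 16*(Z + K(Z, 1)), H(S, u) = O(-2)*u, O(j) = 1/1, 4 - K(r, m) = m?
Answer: I*sqrt(419)/3 ≈ 6.8232*I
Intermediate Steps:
K(r, m) = 4 - m
O(j) = 1
H(S, u) = u (H(S, u) = 1*u = u)
d(Z) = 44 + 16*Z (d(Z) = -4 + 16*(Z + (4 - 1*1)) = -4 + 16*(Z + (4 - 1)) = -4 + 16*(Z + 3) = -4 + 16*(3 + Z) = -4 + (48 + 16*Z) = 44 + 16*Z)
sqrt(d(H(-4, 4)/9 - 11/3) - 39) = sqrt((44 + 16*(4/9 - 11/3)) - 39) = sqrt((44 + 16*(-29/9)) - 39) = sqrt((44 - 464/9) - 39) = sqrt(-68/9 - 39) = sqrt(-419/9) = I*sqrt(419)/3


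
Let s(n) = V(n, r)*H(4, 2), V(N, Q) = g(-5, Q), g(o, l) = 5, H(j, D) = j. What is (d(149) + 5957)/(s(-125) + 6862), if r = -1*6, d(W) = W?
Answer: 3053/3441 ≈ 0.88724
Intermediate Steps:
r = -6
V(N, Q) = 5
s(n) = 20 (s(n) = 5*4 = 20)
(d(149) + 5957)/(s(-125) + 6862) = (149 + 5957)/(20 + 6862) = 6106/6882 = 6106*(1/6882) = 3053/3441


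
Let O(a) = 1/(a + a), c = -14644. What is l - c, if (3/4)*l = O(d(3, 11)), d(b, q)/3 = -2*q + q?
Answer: 1449754/99 ≈ 14644.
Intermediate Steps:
d(b, q) = -3*q (d(b, q) = 3*(-2*q + q) = 3*(-q) = -3*q)
O(a) = 1/(2*a)
l = -2/99 (l = 4*(1/(2*((-3*11))))/3 = 4*((½)/(-33))/3 = 4*((½)*(-1/33))/3 = (4/3)*(-1/66) = -2/99 ≈ -0.020202)
l - c = -2/99 - 1*(-14644) = -2/99 + 14644 = 1449754/99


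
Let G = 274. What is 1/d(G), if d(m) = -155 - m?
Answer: -1/429 ≈ -0.0023310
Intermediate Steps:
1/d(G) = 1/(-155 - 1*274) = 1/(-155 - 274) = 1/(-429) = -1/429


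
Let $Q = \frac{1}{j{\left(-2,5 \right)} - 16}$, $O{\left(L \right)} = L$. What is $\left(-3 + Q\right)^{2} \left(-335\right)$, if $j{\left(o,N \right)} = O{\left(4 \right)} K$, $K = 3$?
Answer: $- \frac{56615}{16} \approx -3538.4$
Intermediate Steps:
$j{\left(o,N \right)} = 12$ ($j{\left(o,N \right)} = 4 \cdot 3 = 12$)
$Q = - \frac{1}{4}$ ($Q = \frac{1}{12 - 16} = \frac{1}{-4} = - \frac{1}{4} \approx -0.25$)
$\left(-3 + Q\right)^{2} \left(-335\right) = \left(-3 - \frac{1}{4}\right)^{2} \left(-335\right) = \left(- \frac{13}{4}\right)^{2} \left(-335\right) = \frac{169}{16} \left(-335\right) = - \frac{56615}{16}$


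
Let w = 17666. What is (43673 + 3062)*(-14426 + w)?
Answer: 151421400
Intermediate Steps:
(43673 + 3062)*(-14426 + w) = (43673 + 3062)*(-14426 + 17666) = 46735*3240 = 151421400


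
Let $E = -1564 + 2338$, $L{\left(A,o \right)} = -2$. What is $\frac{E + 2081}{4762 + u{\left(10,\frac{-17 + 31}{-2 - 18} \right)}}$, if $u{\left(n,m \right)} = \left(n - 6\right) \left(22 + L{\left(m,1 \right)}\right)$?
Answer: $\frac{2855}{4842} \approx 0.58963$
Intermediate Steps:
$u{\left(n,m \right)} = -120 + 20 n$ ($u{\left(n,m \right)} = \left(n - 6\right) \left(22 - 2\right) = \left(-6 + n\right) 20 = -120 + 20 n$)
$E = 774$
$\frac{E + 2081}{4762 + u{\left(10,\frac{-17 + 31}{-2 - 18} \right)}} = \frac{774 + 2081}{4762 + \left(-120 + 20 \cdot 10\right)} = \frac{2855}{4762 + \left(-120 + 200\right)} = \frac{2855}{4762 + 80} = \frac{2855}{4842}$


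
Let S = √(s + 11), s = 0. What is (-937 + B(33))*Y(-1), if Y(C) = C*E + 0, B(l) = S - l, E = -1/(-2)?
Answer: 485 - √11/2 ≈ 483.34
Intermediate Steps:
S = √11 (S = √(0 + 11) = √11 ≈ 3.3166)
E = ½ (E = -1*(-½) = ½ ≈ 0.50000)
B(l) = √11 - l
Y(C) = C/2 (Y(C) = C*(½) + 0 = C/2 + 0 = C/2)
(-937 + B(33))*Y(-1) = (-937 + (√11 - 1*33))*((½)*(-1)) = (-937 + (√11 - 33))*(-½) = (-937 + (-33 + √11))*(-½) = (-970 + √11)*(-½) = 485 - √11/2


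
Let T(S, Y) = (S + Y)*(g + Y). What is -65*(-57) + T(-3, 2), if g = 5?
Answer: 3698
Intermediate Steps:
T(S, Y) = (5 + Y)*(S + Y) (T(S, Y) = (S + Y)*(5 + Y) = (5 + Y)*(S + Y))
-65*(-57) + T(-3, 2) = -65*(-57) + (2² + 5*(-3) + 5*2 - 3*2) = 3705 + (4 - 15 + 10 - 6) = 3705 - 7 = 3698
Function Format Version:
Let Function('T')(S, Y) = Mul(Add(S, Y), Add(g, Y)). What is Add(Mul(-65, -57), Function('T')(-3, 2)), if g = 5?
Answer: 3698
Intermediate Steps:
Function('T')(S, Y) = Mul(Add(5, Y), Add(S, Y)) (Function('T')(S, Y) = Mul(Add(S, Y), Add(5, Y)) = Mul(Add(5, Y), Add(S, Y)))
Add(Mul(-65, -57), Function('T')(-3, 2)) = Add(Mul(-65, -57), Add(Pow(2, 2), Mul(5, -3), Mul(5, 2), Mul(-3, 2))) = Add(3705, Add(4, -15, 10, -6)) = Add(3705, -7) = 3698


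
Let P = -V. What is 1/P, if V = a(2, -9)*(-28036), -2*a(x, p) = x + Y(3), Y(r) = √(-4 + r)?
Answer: -1/35045 + I/70090 ≈ -2.8535e-5 + 1.4267e-5*I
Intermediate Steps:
a(x, p) = -I/2 - x/2 (a(x, p) = -(x + √(-4 + 3))/2 = -(x + √(-1))/2 = -(x + I)/2 = -(I + x)/2 = -I/2 - x/2)
V = 28036 + 14018*I (V = (-I/2 - ½*2)*(-28036) = (-I/2 - 1)*(-28036) = (-1 - I/2)*(-28036) = 28036 + 14018*I ≈ 28036.0 + 14018.0*I)
P = -28036 - 14018*I (P = -(28036 + 14018*I) = -28036 - 14018*I ≈ -28036.0 - 14018.0*I)
1/P = 1/(-28036 - 14018*I) = (-28036 + 14018*I)/982521620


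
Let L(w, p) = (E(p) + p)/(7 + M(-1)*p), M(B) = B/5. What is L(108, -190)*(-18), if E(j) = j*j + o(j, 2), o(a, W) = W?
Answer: -71824/5 ≈ -14365.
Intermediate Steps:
E(j) = 2 + j² (E(j) = j*j + 2 = j² + 2 = 2 + j²)
M(B) = B/5 (M(B) = B*(⅕) = B/5)
L(w, p) = (2 + p + p²)/(7 - p/5) (L(w, p) = ((2 + p²) + p)/(7 + ((⅕)*(-1))*p) = (2 + p + p²)/(7 - p/5))
L(108, -190)*(-18) = (5*(-2 - 1*(-190) - 1*(-190)²)/(-35 - 190))*(-18) = (5*(-2 + 190 - 1*36100)/(-225))*(-18) = (5*(-1/225)*(-2 + 190 - 36100))*(-18) = (5*(-1/225)*(-35912))*(-18) = (35912/45)*(-18) = -71824/5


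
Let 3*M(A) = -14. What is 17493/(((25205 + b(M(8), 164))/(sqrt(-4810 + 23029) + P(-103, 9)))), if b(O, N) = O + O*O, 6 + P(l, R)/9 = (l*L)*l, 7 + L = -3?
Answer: -150330923568/226999 + 157437*sqrt(18219)/226999 ≈ -6.6216e+5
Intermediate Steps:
L = -10 (L = -7 - 3 = -10)
M(A) = -14/3 (M(A) = (1/3)*(-14) = -14/3)
P(l, R) = -54 - 90*l**2 (P(l, R) = -54 + 9*((l*(-10))*l) = -54 + 9*((-10*l)*l) = -54 + 9*(-10*l**2) = -54 - 90*l**2)
b(O, N) = O + O**2
17493/(((25205 + b(M(8), 164))/(sqrt(-4810 + 23029) + P(-103, 9)))) = 17493/(((25205 - 14*(1 - 14/3)/3)/(sqrt(-4810 + 23029) + (-54 - 90*(-103)**2)))) = 17493/(((25205 - 14/3*(-11/3))/(sqrt(18219) + (-54 - 90*10609)))) = 17493/(((25205 + 154/9)/(sqrt(18219) + (-54 - 954810)))) = 17493/((226999/(9*(sqrt(18219) - 954864)))) = 17493/((226999/(9*(-954864 + sqrt(18219))))) = 17493*(-8593776/226999 + 9*sqrt(18219)/226999) = -150330923568/226999 + 157437*sqrt(18219)/226999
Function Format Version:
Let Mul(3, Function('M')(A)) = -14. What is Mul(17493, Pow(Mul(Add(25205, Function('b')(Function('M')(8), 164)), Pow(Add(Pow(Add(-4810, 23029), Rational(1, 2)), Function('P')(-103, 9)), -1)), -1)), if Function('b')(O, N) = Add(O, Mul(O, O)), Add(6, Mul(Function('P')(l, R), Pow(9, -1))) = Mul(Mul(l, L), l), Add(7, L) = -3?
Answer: Add(Rational(-150330923568, 226999), Mul(Rational(157437, 226999), Pow(18219, Rational(1, 2)))) ≈ -6.6216e+5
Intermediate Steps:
L = -10 (L = Add(-7, -3) = -10)
Function('M')(A) = Rational(-14, 3) (Function('M')(A) = Mul(Rational(1, 3), -14) = Rational(-14, 3))
Function('P')(l, R) = Add(-54, Mul(-90, Pow(l, 2))) (Function('P')(l, R) = Add(-54, Mul(9, Mul(Mul(l, -10), l))) = Add(-54, Mul(9, Mul(Mul(-10, l), l))) = Add(-54, Mul(9, Mul(-10, Pow(l, 2)))) = Add(-54, Mul(-90, Pow(l, 2))))
Function('b')(O, N) = Add(O, Pow(O, 2))
Mul(17493, Pow(Mul(Add(25205, Function('b')(Function('M')(8), 164)), Pow(Add(Pow(Add(-4810, 23029), Rational(1, 2)), Function('P')(-103, 9)), -1)), -1)) = Mul(17493, Pow(Mul(Add(25205, Mul(Rational(-14, 3), Add(1, Rational(-14, 3)))), Pow(Add(Pow(Add(-4810, 23029), Rational(1, 2)), Add(-54, Mul(-90, Pow(-103, 2)))), -1)), -1)) = Mul(17493, Pow(Mul(Add(25205, Mul(Rational(-14, 3), Rational(-11, 3))), Pow(Add(Pow(18219, Rational(1, 2)), Add(-54, Mul(-90, 10609))), -1)), -1)) = Mul(17493, Pow(Mul(Add(25205, Rational(154, 9)), Pow(Add(Pow(18219, Rational(1, 2)), Add(-54, -954810)), -1)), -1)) = Mul(17493, Pow(Mul(Rational(226999, 9), Pow(Add(Pow(18219, Rational(1, 2)), -954864), -1)), -1)) = Mul(17493, Pow(Mul(Rational(226999, 9), Pow(Add(-954864, Pow(18219, Rational(1, 2))), -1)), -1)) = Mul(17493, Add(Rational(-8593776, 226999), Mul(Rational(9, 226999), Pow(18219, Rational(1, 2))))) = Add(Rational(-150330923568, 226999), Mul(Rational(157437, 226999), Pow(18219, Rational(1, 2))))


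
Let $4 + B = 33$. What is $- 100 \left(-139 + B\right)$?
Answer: $11000$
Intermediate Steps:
$B = 29$ ($B = -4 + 33 = 29$)
$- 100 \left(-139 + B\right) = - 100 \left(-139 + 29\right) = \left(-100\right) \left(-110\right) = 11000$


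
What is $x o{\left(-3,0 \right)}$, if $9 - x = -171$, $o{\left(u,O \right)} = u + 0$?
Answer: $-540$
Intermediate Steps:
$o{\left(u,O \right)} = u$
$x = 180$ ($x = 9 - -171 = 9 + 171 = 180$)
$x o{\left(-3,0 \right)} = 180 \left(-3\right) = -540$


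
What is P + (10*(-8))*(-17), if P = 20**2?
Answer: 1760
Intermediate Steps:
P = 400
P + (10*(-8))*(-17) = 400 + (10*(-8))*(-17) = 400 - 80*(-17) = 400 + 1360 = 1760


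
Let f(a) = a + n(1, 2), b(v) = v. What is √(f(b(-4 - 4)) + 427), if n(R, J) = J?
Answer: √421 ≈ 20.518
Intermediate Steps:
f(a) = 2 + a (f(a) = a + 2 = 2 + a)
√(f(b(-4 - 4)) + 427) = √((2 + (-4 - 4)) + 427) = √((2 - 8) + 427) = √(-6 + 427) = √421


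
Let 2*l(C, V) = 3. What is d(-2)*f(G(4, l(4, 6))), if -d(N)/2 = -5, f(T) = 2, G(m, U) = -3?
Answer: 20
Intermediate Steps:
l(C, V) = 3/2 (l(C, V) = (½)*3 = 3/2)
d(N) = 10 (d(N) = -2*(-5) = 10)
d(-2)*f(G(4, l(4, 6))) = 10*2 = 20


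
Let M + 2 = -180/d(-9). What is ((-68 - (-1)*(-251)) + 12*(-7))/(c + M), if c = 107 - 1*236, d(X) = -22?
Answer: 4433/1351 ≈ 3.2813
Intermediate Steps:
c = -129 (c = 107 - 236 = -129)
M = 68/11 (M = -2 - 180/(-22) = -2 - 180*(-1/22) = -2 + 90/11 = 68/11 ≈ 6.1818)
((-68 - (-1)*(-251)) + 12*(-7))/(c + M) = ((-68 - (-1)*(-251)) + 12*(-7))/(-129 + 68/11) = ((-68 - 1*251) - 84)/(-1351/11) = ((-68 - 251) - 84)*(-11/1351) = (-319 - 84)*(-11/1351) = -403*(-11/1351) = 4433/1351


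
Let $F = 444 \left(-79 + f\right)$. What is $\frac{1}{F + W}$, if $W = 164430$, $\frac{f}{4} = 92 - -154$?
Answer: $\frac{1}{566250} \approx 1.766 \cdot 10^{-6}$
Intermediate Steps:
$f = 984$ ($f = 4 \left(92 - -154\right) = 4 \left(92 + 154\right) = 4 \cdot 246 = 984$)
$F = 401820$ ($F = 444 \left(-79 + 984\right) = 444 \cdot 905 = 401820$)
$\frac{1}{F + W} = \frac{1}{401820 + 164430} = \frac{1}{566250}$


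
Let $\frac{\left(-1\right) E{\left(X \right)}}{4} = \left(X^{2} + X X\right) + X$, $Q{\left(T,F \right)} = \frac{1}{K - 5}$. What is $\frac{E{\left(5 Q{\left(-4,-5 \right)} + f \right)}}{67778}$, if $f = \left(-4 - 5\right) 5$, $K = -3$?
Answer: $- \frac{131765}{542224} \approx -0.24301$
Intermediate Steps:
$Q{\left(T,F \right)} = - \frac{1}{8}$ ($Q{\left(T,F \right)} = \frac{1}{-3 - 5} = \frac{1}{-8} = - \frac{1}{8}$)
$f = -45$ ($f = \left(-9\right) 5 = -45$)
$E{\left(X \right)} = - 8 X^{2} - 4 X$ ($E{\left(X \right)} = - 4 \left(\left(X^{2} + X X\right) + X\right) = - 4 \left(\left(X^{2} + X^{2}\right) + X\right) = - 4 \left(2 X^{2} + X\right) = - 4 \left(X + 2 X^{2}\right) = - 8 X^{2} - 4 X$)
$\frac{E{\left(5 Q{\left(-4,-5 \right)} + f \right)}}{67778} = \frac{\left(-4\right) \left(5 \left(- \frac{1}{8}\right) - 45\right) \left(1 + 2 \left(5 \left(- \frac{1}{8}\right) - 45\right)\right)}{67778} = - 4 \left(- \frac{5}{8} - 45\right) \left(1 + 2 \left(- \frac{5}{8} - 45\right)\right) \frac{1}{67778} = \left(-4\right) \left(- \frac{365}{8}\right) \left(1 + 2 \left(- \frac{365}{8}\right)\right) \frac{1}{67778} = \left(-4\right) \left(- \frac{365}{8}\right) \left(1 - \frac{365}{4}\right) \frac{1}{67778} = \left(-4\right) \left(- \frac{365}{8}\right) \left(- \frac{361}{4}\right) \frac{1}{67778} = \left(- \frac{131765}{8}\right) \frac{1}{67778} = - \frac{131765}{542224}$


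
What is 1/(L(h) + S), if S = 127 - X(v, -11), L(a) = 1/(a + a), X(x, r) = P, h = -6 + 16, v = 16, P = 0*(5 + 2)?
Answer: 20/2541 ≈ 0.0078709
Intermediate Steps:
P = 0 (P = 0*7 = 0)
h = 10
X(x, r) = 0
L(a) = 1/(2*a)
S = 127 (S = 127 - 1*0 = 127 + 0 = 127)
1/(L(h) + S) = 1/((½)/10 + 127) = 1/((½)*(⅒) + 127) = 1/(1/20 + 127) = 1/(2541/20) = 20/2541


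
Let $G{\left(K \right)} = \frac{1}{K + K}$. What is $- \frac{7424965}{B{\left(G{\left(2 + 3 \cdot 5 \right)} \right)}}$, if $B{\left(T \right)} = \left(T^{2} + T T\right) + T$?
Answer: $- \frac{2145814885}{9} \approx -2.3842 \cdot 10^{8}$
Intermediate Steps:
$G{\left(K \right)} = \frac{1}{2 K}$
$B{\left(T \right)} = T + 2 T^{2}$ ($B{\left(T \right)} = \left(T^{2} + T^{2}\right) + T = 2 T^{2} + T = T + 2 T^{2}$)
$- \frac{7424965}{B{\left(G{\left(2 + 3 \cdot 5 \right)} \right)}} = - \frac{7424965}{\frac{1}{2 \left(2 + 3 \cdot 5\right)} \left(1 + 2 \frac{1}{2 \left(2 + 3 \cdot 5\right)}\right)} = - \frac{7424965}{\frac{1}{2 \left(2 + 15\right)} \left(1 + 2 \frac{1}{2 \left(2 + 15\right)}\right)} = - \frac{7424965}{\frac{1}{2 \cdot 17} \left(1 + 2 \frac{1}{2 \cdot 17}\right)} = - \frac{7424965}{\frac{1}{2} \cdot \frac{1}{17} \left(1 + 2 \cdot \frac{1}{2} \cdot \frac{1}{17}\right)} = - \frac{7424965}{\frac{1}{34} \left(1 + 2 \cdot \frac{1}{34}\right)} = - \frac{7424965}{\frac{1}{34} \left(1 + \frac{1}{17}\right)} = - \frac{7424965}{\frac{1}{34} \cdot \frac{18}{17}} = - \frac{7424965}{\frac{9}{289}} = \left(-7424965\right) \frac{289}{9} = - \frac{2145814885}{9}$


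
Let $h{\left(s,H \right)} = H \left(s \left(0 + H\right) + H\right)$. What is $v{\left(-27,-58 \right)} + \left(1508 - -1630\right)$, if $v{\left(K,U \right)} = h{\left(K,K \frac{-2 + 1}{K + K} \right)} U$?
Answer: $3515$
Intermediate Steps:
$h{\left(s,H \right)} = H \left(H + H s\right)$ ($h{\left(s,H \right)} = H \left(s H + H\right) = H \left(H s + H\right) = H \left(H + H s\right)$)
$v{\left(K,U \right)} = U \left(\frac{1}{4} + \frac{K}{4}\right)$ ($v{\left(K,U \right)} = \left(K \frac{-2 + 1}{K + K}\right)^{2} \left(1 + K\right) U = \left(K \left(- \frac{1}{2 K}\right)\right)^{2} \left(1 + K\right) U = \left(- \frac{1}{2}\right)^{2} \left(1 + K\right) U = \frac{1 + K}{4} U = \left(\frac{1}{4} + \frac{K}{4}\right) U = U \left(\frac{1}{4} + \frac{K}{4}\right)$)
$v{\left(-27,-58 \right)} + \left(1508 - -1630\right) = \frac{1}{4} \left(-58\right) \left(1 - 27\right) + \left(1508 - -1630\right) = \frac{1}{4} \left(-58\right) \left(-26\right) + \left(1508 + 1630\right) = 377 + 3138 = 3515$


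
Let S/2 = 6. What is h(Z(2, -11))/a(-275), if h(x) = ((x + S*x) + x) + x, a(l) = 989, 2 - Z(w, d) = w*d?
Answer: 360/989 ≈ 0.36400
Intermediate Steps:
Z(w, d) = 2 - d*w (Z(w, d) = 2 - w*d = 2 - d*w)
S = 12 (S = 2*6 = 12)
h(x) = 15*x (h(x) = ((x + 12*x) + x) + x = (13*x + x) + x = 14*x + x = 15*x)
h(Z(2, -11))/a(-275) = (15*(2 - 1*(-11)*2))/989 = (15*(2 + 22))*(1/989) = (15*24)*(1/989) = 360*(1/989) = 360/989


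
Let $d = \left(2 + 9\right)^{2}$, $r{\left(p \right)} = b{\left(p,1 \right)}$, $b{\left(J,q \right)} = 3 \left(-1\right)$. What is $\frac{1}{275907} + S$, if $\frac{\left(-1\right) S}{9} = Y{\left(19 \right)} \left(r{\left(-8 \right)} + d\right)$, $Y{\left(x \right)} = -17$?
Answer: $\frac{4981224979}{275907} \approx 18054.0$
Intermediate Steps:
$b{\left(J,q \right)} = -3$
$r{\left(p \right)} = -3$
$d = 121$ ($d = 11^{2} = 121$)
$S = 18054$ ($S = - 9 \left(- 17 \left(-3 + 121\right)\right) = - 9 \left(\left(-17\right) 118\right) = \left(-9\right) \left(-2006\right) = 18054$)
$\frac{1}{275907} + S = \frac{1}{275907} + 18054 = \frac{4981224979}{275907}$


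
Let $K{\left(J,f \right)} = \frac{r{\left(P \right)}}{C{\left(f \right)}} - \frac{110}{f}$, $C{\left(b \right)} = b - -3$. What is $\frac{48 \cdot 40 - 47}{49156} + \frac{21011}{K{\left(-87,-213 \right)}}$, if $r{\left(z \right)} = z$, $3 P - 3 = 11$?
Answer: $\frac{3299852365087}{77617324} \approx 42514.0$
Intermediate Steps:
$P = \frac{14}{3}$ ($P = 1 + \frac{1}{3} \cdot 11 = 1 + \frac{11}{3} = \frac{14}{3} \approx 4.6667$)
$C{\left(b \right)} = 3 + b$ ($C{\left(b \right)} = b + 3 = 3 + b$)
$K{\left(J,f \right)} = - \frac{110}{f} + \frac{14}{3 \left(3 + f\right)}$ ($K{\left(J,f \right)} = \frac{14}{3 \left(3 + f\right)} - \frac{110}{f} = - \frac{110}{f} + \frac{14}{3 \left(3 + f\right)}$)
$\frac{48 \cdot 40 - 47}{49156} + \frac{21011}{K{\left(-87,-213 \right)}} = \frac{48 \cdot 40 - 47}{49156} + \frac{21011}{\frac{2}{3} \frac{1}{-213} \frac{1}{3 - 213} \left(-495 - -33654\right)} = \left(1920 - 47\right) \frac{1}{49156} + \frac{21011}{\frac{2}{3} \left(- \frac{1}{213}\right) \frac{1}{-210} \left(-495 + 33654\right)} = 1873 \cdot \frac{1}{49156} + \frac{21011}{\frac{2}{3} \left(- \frac{1}{213}\right) \left(- \frac{1}{210}\right) 33159} = \frac{1873}{49156} + \frac{21011}{\frac{1579}{3195}} = \frac{1873}{49156} + 21011 \cdot \frac{3195}{1579} = \frac{1873}{49156} + \frac{67130145}{1579} = \frac{3299852365087}{77617324}$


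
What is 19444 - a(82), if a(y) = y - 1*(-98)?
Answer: 19264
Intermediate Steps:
a(y) = 98 + y (a(y) = y + 98 = 98 + y)
19444 - a(82) = 19444 - (98 + 82) = 19444 - 1*180 = 19444 - 180 = 19264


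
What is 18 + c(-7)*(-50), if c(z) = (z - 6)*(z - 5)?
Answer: -7782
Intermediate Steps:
c(z) = (-6 + z)*(-5 + z)
18 + c(-7)*(-50) = 18 + (30 + (-7)**2 - 11*(-7))*(-50) = 18 + (30 + 49 + 77)*(-50) = 18 + 156*(-50) = 18 - 7800 = -7782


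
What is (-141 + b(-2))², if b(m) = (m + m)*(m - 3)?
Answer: 14641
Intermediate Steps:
b(m) = 2*m*(-3 + m) (b(m) = (2*m)*(-3 + m) = 2*m*(-3 + m))
(-141 + b(-2))² = (-141 + 2*(-2)*(-3 - 2))² = (-141 + 2*(-2)*(-5))² = (-141 + 20)² = (-121)² = 14641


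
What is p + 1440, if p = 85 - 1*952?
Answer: 573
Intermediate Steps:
p = -867 (p = 85 - 952 = -867)
p + 1440 = -867 + 1440 = 573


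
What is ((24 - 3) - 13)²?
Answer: 64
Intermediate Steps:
((24 - 3) - 13)² = (21 - 13)² = 8² = 64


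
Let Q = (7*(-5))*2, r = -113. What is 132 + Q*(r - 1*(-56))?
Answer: 4122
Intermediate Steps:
Q = -70 (Q = -35*2 = -70)
132 + Q*(r - 1*(-56)) = 132 - 70*(-113 - 1*(-56)) = 132 - 70*(-113 + 56) = 132 - 70*(-57) = 132 + 3990 = 4122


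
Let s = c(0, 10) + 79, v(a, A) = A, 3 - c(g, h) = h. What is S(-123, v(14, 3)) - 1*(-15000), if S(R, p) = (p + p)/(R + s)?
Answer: 254998/17 ≈ 15000.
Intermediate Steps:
c(g, h) = 3 - h
s = 72 (s = (3 - 1*10) + 79 = (3 - 10) + 79 = -7 + 79 = 72)
S(R, p) = 2*p/(72 + R) (S(R, p) = (p + p)/(R + 72) = (2*p)/(72 + R) = 2*p/(72 + R))
S(-123, v(14, 3)) - 1*(-15000) = 2*3/(72 - 123) - 1*(-15000) = 2*3/(-51) + 15000 = 2*3*(-1/51) + 15000 = -2/17 + 15000 = 254998/17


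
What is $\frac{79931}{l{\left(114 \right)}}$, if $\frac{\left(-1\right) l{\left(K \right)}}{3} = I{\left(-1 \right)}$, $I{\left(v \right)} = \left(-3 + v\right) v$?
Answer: $- \frac{79931}{12} \approx -6660.9$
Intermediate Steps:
$I{\left(v \right)} = v \left(-3 + v\right)$
$l{\left(K \right)} = -12$ ($l{\left(K \right)} = - 3 \left(- (-3 - 1)\right) = - 3 \left(\left(-1\right) \left(-4\right)\right) = \left(-3\right) 4 = -12$)
$\frac{79931}{l{\left(114 \right)}} = \frac{79931}{-12} = 79931 \left(- \frac{1}{12}\right) = - \frac{79931}{12}$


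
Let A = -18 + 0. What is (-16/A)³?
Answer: 512/729 ≈ 0.70233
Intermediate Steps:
A = -18
(-16/A)³ = (-16/(-18))³ = (-16*(-1/18))³ = (8/9)³ = 512/729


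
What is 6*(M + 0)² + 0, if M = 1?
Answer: 6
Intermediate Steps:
6*(M + 0)² + 0 = 6*(1 + 0)² + 0 = 6*1² + 0 = 6*1 + 0 = 6 + 0 = 6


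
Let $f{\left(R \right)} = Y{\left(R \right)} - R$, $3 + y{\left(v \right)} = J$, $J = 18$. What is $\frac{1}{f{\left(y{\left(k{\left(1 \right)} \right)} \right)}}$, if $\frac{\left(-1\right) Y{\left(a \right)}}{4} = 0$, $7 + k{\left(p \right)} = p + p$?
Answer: $- \frac{1}{15} \approx -0.066667$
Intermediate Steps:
$k{\left(p \right)} = -7 + 2 p$ ($k{\left(p \right)} = -7 + \left(p + p\right) = -7 + 2 p$)
$y{\left(v \right)} = 15$ ($y{\left(v \right)} = -3 + 18 = 15$)
$Y{\left(a \right)} = 0$ ($Y{\left(a \right)} = \left(-4\right) 0 = 0$)
$f{\left(R \right)} = - R$ ($f{\left(R \right)} = 0 - R = - R$)
$\frac{1}{f{\left(y{\left(k{\left(1 \right)} \right)} \right)}} = \frac{1}{\left(-1\right) 15} = \frac{1}{-15} = - \frac{1}{15}$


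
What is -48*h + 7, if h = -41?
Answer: 1975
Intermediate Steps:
-48*h + 7 = -48*(-41) + 7 = 1968 + 7 = 1975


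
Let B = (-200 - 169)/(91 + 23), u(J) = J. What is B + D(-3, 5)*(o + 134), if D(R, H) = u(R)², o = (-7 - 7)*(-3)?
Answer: 60069/38 ≈ 1580.8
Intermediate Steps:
o = 42 (o = -14*(-3) = 42)
B = -123/38 (B = -369/114 = -369*1/114 = -123/38 ≈ -3.2368)
D(R, H) = R²
B + D(-3, 5)*(o + 134) = -123/38 + (-3)²*(42 + 134) = -123/38 + 9*176 = -123/38 + 1584 = 60069/38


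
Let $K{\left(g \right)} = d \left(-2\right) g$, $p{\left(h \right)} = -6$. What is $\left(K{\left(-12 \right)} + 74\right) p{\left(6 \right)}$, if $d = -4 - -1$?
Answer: $-12$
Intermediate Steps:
$d = -3$ ($d = -4 + 1 = -3$)
$K{\left(g \right)} = 6 g$ ($K{\left(g \right)} = \left(-3\right) \left(-2\right) g = 6 g$)
$\left(K{\left(-12 \right)} + 74\right) p{\left(6 \right)} = \left(6 \left(-12\right) + 74\right) \left(-6\right) = \left(-72 + 74\right) \left(-6\right) = 2 \left(-6\right) = -12$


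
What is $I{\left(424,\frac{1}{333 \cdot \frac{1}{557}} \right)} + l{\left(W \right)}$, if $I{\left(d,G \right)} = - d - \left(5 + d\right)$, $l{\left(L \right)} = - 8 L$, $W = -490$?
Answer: $3067$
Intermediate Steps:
$I{\left(d,G \right)} = -5 - 2 d$
$I{\left(424,\frac{1}{333 \cdot \frac{1}{557}} \right)} + l{\left(W \right)} = \left(-5 - 848\right) - -3920 = \left(-5 - 848\right) + 3920 = -853 + 3920 = 3067$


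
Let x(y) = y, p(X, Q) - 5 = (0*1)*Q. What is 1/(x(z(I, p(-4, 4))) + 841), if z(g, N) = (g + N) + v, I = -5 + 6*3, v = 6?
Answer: 1/865 ≈ 0.0011561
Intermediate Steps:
p(X, Q) = 5 (p(X, Q) = 5 + (0*1)*Q = 5 + 0*Q = 5 + 0 = 5)
I = 13 (I = -5 + 18 = 13)
z(g, N) = 6 + N + g (z(g, N) = (g + N) + 6 = (N + g) + 6 = 6 + N + g)
1/(x(z(I, p(-4, 4))) + 841) = 1/((6 + 5 + 13) + 841) = 1/(24 + 841) = 1/865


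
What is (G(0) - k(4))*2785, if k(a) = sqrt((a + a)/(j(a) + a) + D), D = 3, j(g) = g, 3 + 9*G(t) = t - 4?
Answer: -69625/9 ≈ -7736.1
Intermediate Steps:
G(t) = -7/9 + t/9 (G(t) = -1/3 + (t - 4)/9 = -1/3 + (-4 + t)/9 = -1/3 + (-4/9 + t/9) = -7/9 + t/9)
k(a) = 2 (k(a) = sqrt((a + a)/(a + a) + 3) = sqrt((2*a)/((2*a)) + 3) = sqrt((2*a)*(1/(2*a)) + 3) = sqrt(1 + 3) = sqrt(4) = 2)
(G(0) - k(4))*2785 = ((-7/9 + (1/9)*0) - 1*2)*2785 = ((-7/9 + 0) - 2)*2785 = (-7/9 - 2)*2785 = -25/9*2785 = -69625/9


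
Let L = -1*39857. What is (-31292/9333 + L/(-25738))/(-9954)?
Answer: 3642085/20093090364 ≈ 0.00018126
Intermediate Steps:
L = -39857
(-31292/9333 + L/(-25738))/(-9954) = (-31292/9333 - 39857/(-25738))/(-9954) = (-31292*1/9333 - 39857*(-1/25738))*(-1/9954) = (-31292/9333 + 39857/25738)*(-1/9954) = -25494595/14130162*(-1/9954) = 3642085/20093090364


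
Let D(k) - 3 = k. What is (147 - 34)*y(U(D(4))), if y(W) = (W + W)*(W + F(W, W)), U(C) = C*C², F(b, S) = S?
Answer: 53177348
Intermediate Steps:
D(k) = 3 + k
U(C) = C³
y(W) = 4*W² (y(W) = (W + W)*(W + W) = (2*W)*(2*W) = 4*W²)
(147 - 34)*y(U(D(4))) = (147 - 34)*(4*((3 + 4)³)²) = 113*(4*(7³)²) = 113*(4*343²) = 113*(4*117649) = 113*470596 = 53177348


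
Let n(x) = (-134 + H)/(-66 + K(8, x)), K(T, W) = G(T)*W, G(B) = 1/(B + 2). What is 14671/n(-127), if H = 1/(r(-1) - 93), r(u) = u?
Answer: 31921507/3705 ≈ 8615.8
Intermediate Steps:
G(B) = 1/(2 + B)
H = -1/94 (H = 1/(-1 - 93) = 1/(-94) = -1/94 ≈ -0.010638)
K(T, W) = W/(2 + T)
n(x) = -12597/(94*(-66 + x/10)) (n(x) = (-134 - 1/94)/(-66 + x/(2 + 8)) = -12597/(94*(-66 + x/10)))
14671/n(-127) = 14671/((-62985/(-31020 + 47*(-127)))) = 14671/((-62985/(-31020 - 5969))) = 14671/((-62985/(-36989))) = 14671/((-62985*(-1/36989))) = 14671/(62985/36989) = 14671*(36989/62985) = 31921507/3705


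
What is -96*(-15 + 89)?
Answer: -7104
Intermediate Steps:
-96*(-15 + 89) = -96*74 = -7104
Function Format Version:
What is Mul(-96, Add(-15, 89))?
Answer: -7104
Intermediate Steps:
Mul(-96, Add(-15, 89)) = Mul(-96, 74) = -7104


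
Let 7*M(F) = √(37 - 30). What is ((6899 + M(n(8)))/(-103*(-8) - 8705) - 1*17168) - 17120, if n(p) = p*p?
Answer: -270230627/7881 - √7/55167 ≈ -34289.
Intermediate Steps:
n(p) = p²
M(F) = √7/7 (M(F) = √(37 - 30)/7 = √7/7)
((6899 + M(n(8)))/(-103*(-8) - 8705) - 1*17168) - 17120 = ((6899 + √7/7)/(-103*(-8) - 8705) - 1*17168) - 17120 = ((6899 + √7/7)/(824 - 8705) - 17168) - 17120 = ((6899 + √7/7)/(-7881) - 17168) - 17120 = ((6899 + √7/7)*(-1/7881) - 17168) - 17120 = ((-6899/7881 - √7/55167) - 17168) - 17120 = (-135307907/7881 - √7/55167) - 17120 = -270230627/7881 - √7/55167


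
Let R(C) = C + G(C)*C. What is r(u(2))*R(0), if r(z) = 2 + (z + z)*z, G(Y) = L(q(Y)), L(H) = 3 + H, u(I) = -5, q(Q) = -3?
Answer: 0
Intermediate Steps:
G(Y) = 0 (G(Y) = 3 - 3 = 0)
r(z) = 2 + 2*z**2 (r(z) = 2 + (2*z)*z = 2 + 2*z**2)
R(C) = C (R(C) = C + 0*C = C + 0 = C)
r(u(2))*R(0) = (2 + 2*(-5)**2)*0 = (2 + 2*25)*0 = (2 + 50)*0 = 52*0 = 0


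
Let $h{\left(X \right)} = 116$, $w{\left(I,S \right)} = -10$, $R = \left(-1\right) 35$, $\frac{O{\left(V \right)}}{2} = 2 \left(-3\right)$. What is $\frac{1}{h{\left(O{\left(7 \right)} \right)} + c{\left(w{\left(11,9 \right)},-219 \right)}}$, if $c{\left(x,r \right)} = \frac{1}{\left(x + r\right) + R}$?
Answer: $\frac{264}{30623} \approx 0.008621$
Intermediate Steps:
$O{\left(V \right)} = -12$ ($O{\left(V \right)} = 2 \cdot 2 \left(-3\right) = 2 \left(-6\right) = -12$)
$R = -35$
$c{\left(x,r \right)} = \frac{1}{-35 + r + x}$ ($c{\left(x,r \right)} = \frac{1}{\left(x + r\right) - 35} = \frac{1}{\left(r + x\right) - 35} = \frac{1}{-35 + r + x}$)
$\frac{1}{h{\left(O{\left(7 \right)} \right)} + c{\left(w{\left(11,9 \right)},-219 \right)}} = \frac{1}{116 + \frac{1}{-35 - 219 - 10}} = \frac{1}{116 + \frac{1}{-264}} = \frac{1}{116 - \frac{1}{264}} = \frac{1}{\frac{30623}{264}} = \frac{264}{30623}$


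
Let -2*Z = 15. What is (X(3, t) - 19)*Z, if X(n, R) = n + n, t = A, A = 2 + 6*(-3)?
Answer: 195/2 ≈ 97.500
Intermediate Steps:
Z = -15/2 (Z = -½*15 = -15/2 ≈ -7.5000)
A = -16 (A = 2 - 18 = -16)
t = -16
X(n, R) = 2*n
(X(3, t) - 19)*Z = (2*3 - 19)*(-15/2) = (6 - 19)*(-15/2) = -13*(-15/2) = 195/2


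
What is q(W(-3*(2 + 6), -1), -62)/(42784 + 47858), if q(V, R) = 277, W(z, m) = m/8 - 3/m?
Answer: 277/90642 ≈ 0.0030560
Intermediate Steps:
W(z, m) = -3/m + m/8 (W(z, m) = m*(1/8) - 3/m = m/8 - 3/m = -3/m + m/8)
q(W(-3*(2 + 6), -1), -62)/(42784 + 47858) = 277/(42784 + 47858) = 277/90642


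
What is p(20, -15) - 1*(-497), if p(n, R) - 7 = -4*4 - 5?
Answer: 483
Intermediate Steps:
p(n, R) = -14 (p(n, R) = 7 + (-4*4 - 5) = 7 + (-16 - 5) = 7 - 21 = -14)
p(20, -15) - 1*(-497) = -14 - 1*(-497) = -14 + 497 = 483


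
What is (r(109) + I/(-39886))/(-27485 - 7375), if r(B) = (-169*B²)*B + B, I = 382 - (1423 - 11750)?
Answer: 8729441674421/1390425960 ≈ 6278.3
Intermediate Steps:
I = 10709 (I = 382 - 1*(-10327) = 382 + 10327 = 10709)
r(B) = B - 169*B³ (r(B) = -169*B³ + B = B - 169*B³)
(r(109) + I/(-39886))/(-27485 - 7375) = ((109 - 169*109³) + 10709/(-39886))/(-27485 - 7375) = ((109 - 169*1295029) + 10709*(-1/39886))/(-34860) = ((109 - 218859901) - 10709/39886)*(-1/34860) = (-218859792 - 10709/39886)*(-1/34860) = -8729441674421/39886*(-1/34860) = 8729441674421/1390425960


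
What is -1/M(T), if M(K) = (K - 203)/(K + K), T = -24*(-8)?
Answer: 384/11 ≈ 34.909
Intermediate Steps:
T = 192
M(K) = (-203 + K)/(2*K) (M(K) = (-203 + K)/((2*K)) = (-203 + K)*(1/(2*K)) = (-203 + K)/(2*K))
-1/M(T) = -1/((½)*(-203 + 192)/192) = -1/((½)*(1/192)*(-11)) = -1/(-11/384) = -1*(-384/11) = 384/11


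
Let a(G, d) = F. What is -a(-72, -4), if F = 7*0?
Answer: 0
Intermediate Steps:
F = 0
a(G, d) = 0
-a(-72, -4) = -1*0 = 0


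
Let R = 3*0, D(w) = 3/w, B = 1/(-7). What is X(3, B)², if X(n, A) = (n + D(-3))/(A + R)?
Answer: 196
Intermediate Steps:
B = -⅐ ≈ -0.14286
R = 0
X(n, A) = (-1 + n)/A (X(n, A) = (n + 3/(-3))/(A + 0) = (n + 3*(-⅓))/A = (n - 1)/A = (-1 + n)/A)
X(3, B)² = ((-1 + 3)/(-⅐))² = (-7*2)² = (-14)² = 196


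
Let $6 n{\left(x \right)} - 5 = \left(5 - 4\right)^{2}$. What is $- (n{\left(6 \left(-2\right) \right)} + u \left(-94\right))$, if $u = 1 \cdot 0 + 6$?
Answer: $563$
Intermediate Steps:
$u = 6$ ($u = 0 + 6 = 6$)
$n{\left(x \right)} = 1$ ($n{\left(x \right)} = \frac{5}{6} + \frac{\left(5 - 4\right)^{2}}{6} = \frac{5}{6} + \frac{1^{2}}{6} = \frac{5}{6} + \frac{1}{6} \cdot 1 = \frac{5}{6} + \frac{1}{6} = 1$)
$- (n{\left(6 \left(-2\right) \right)} + u \left(-94\right)) = - (1 + 6 \left(-94\right)) = - (1 - 564) = \left(-1\right) \left(-563\right) = 563$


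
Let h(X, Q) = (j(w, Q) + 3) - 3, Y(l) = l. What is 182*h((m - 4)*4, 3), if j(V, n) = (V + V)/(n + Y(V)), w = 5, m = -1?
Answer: 455/2 ≈ 227.50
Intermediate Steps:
j(V, n) = 2*V/(V + n) (j(V, n) = (V + V)/(n + V) = (2*V)/(V + n) = 2*V/(V + n))
h(X, Q) = 10/(5 + Q) (h(X, Q) = (2*5/(5 + Q) + 3) - 3 = (10/(5 + Q) + 3) - 3 = (3 + 10/(5 + Q)) - 3 = 10/(5 + Q))
182*h((m - 4)*4, 3) = 182*(10/(5 + 3)) = 182*(10/8) = 182*(10*(1/8)) = 182*(5/4) = 455/2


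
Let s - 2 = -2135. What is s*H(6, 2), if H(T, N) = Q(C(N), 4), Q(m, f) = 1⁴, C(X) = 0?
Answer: -2133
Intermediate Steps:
s = -2133 (s = 2 - 2135 = -2133)
Q(m, f) = 1
H(T, N) = 1
s*H(6, 2) = -2133*1 = -2133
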